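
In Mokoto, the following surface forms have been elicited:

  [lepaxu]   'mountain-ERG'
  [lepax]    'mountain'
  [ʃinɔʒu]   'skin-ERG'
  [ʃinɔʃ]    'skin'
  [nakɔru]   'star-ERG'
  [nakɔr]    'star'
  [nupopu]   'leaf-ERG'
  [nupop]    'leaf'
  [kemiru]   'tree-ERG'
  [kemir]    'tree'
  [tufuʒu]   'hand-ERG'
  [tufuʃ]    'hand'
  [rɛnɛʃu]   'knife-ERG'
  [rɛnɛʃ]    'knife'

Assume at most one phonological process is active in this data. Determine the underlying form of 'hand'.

/tufuʒ/

'hand' shows [ʒ] ~ [ʃ] at the end of the stem ([tufuʒu] vs [tufuʃ]).
If /ʃ/ were underlying and a rule turned it into [ʒ] before the ERG suffix, 'knife' would also alternate; but it has [ʃ] in both [rɛnɛʃu] and [rɛnɛʃ].
The alternation reflects word-final obstruent devoicing: voiced obstruents become voiceless word-finally. /ʒ/ is underlying.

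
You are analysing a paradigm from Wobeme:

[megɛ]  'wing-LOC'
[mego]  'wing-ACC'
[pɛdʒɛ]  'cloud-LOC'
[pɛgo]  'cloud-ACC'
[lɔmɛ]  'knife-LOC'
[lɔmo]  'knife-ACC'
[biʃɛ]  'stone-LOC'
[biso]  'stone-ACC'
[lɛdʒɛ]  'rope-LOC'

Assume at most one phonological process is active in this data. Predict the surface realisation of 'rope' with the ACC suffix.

The root 'cloud' surfaces as [pɛdʒɛ] and [pɛgo], with a stem-final [dʒ] ~ [g] alternation.
But 'wing' keeps [g] in both environments ([megɛ], [mego]), so there is no rule changing /g/ to [dʒ] before the LOC suffix.
The alternation reflects depalatalization: palato-alveolar /dʒ/ and /ʃ/ become [g] and [s] when no front vowel follows. /dʒ/ is underlying.
From [lɛdʒɛ] the stem 'rope' is /lɛdʒ/; when no front vowel follows this yields [lɛgo].

[lɛgo]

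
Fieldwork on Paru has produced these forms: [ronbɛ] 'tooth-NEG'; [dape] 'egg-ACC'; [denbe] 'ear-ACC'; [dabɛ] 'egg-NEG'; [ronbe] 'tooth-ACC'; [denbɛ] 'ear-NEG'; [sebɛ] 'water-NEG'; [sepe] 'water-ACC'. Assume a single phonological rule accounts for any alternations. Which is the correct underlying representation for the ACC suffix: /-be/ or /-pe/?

The ACC morpheme has two allomorphs, [-be] and [-pe].
By contrast the NEG suffix keeps its initial [b] throughout — that segment must be underlying.
The ACC suffix is therefore /-pe/ underlyingly, with post-nasal voicing: voiceless stops become voiced after a nasal.

/-pe/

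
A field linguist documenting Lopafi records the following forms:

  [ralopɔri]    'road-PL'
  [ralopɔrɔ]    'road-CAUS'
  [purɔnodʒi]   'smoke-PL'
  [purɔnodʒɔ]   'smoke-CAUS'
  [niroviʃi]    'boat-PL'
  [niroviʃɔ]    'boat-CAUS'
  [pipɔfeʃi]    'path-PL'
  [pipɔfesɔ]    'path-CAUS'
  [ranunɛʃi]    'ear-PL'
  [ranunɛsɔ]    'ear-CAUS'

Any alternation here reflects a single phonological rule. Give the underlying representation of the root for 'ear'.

/ranunɛs/

'ear' shows [ʃ] ~ [s] at the end of the stem ([ranunɛʃi] vs [ranunɛsɔ]).
But 'boat' keeps [ʃ] in both environments ([niroviʃi], [niroviʃɔ]), so there is no rule changing /ʃ/ to [s] before the CAUS suffix.
So /s/ is underlying, and a rule of palatalization before a front vowel — /s/ becomes palato-alveolar [ʃ] before a front vowel — gives [ʃ].
So 'ear' = /ranunɛs/.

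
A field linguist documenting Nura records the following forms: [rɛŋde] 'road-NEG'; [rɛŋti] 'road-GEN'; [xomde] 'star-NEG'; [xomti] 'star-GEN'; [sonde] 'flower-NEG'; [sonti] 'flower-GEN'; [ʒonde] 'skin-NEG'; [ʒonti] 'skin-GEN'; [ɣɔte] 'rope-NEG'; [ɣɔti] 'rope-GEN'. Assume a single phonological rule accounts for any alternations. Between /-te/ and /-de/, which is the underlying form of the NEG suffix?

/-de/

The NEG suffix surfaces as [-de] and [-te], depending on the final segment of the stem.
By contrast the GEN suffix keeps its initial [t] throughout — that segment must be underlying.
The NEG suffix is therefore /-de/ underlyingly, with post-vocalic devoicing: voiced stops become voiceless after a vowel.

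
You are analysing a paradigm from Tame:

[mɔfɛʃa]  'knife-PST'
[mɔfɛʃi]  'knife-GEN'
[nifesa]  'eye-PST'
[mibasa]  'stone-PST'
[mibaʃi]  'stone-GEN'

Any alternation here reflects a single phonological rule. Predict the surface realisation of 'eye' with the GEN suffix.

[nifeʃi]

'stone' shows [s] ~ [ʃ] at the end of the stem ([mibasa] vs [mibaʃi]).
But 'knife' keeps [ʃ] in both environments ([mɔfɛʃa], [mɔfɛʃi]), so there is no rule changing /ʃ/ to [s] before the PST suffix.
Therefore /s/ is basic and [ʃ] is derived by palatalization before a front vowel (/s/ becomes palato-alveolar [ʃ] before a front vowel).
From [nifesa] the stem 'eye' is /nifes/; before a front vowel this yields [nifeʃi].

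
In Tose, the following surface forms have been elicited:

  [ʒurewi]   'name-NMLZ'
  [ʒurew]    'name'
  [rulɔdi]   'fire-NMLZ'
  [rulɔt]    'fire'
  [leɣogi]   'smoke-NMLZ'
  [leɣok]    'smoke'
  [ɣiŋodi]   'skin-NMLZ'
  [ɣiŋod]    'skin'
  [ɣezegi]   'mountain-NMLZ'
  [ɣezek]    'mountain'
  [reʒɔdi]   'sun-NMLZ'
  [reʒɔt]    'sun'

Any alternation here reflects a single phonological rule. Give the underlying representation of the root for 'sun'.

/reʒɔt/

The stem for 'sun' ends in [d] in [reʒɔdi] but [t] in [reʒɔt].
If /d/ were underlying and a rule turned it into [t] in isolation, 'skin' would also alternate; but it has [d] in both [ɣiŋodi] and [ɣiŋod].
Therefore /t/ is basic and [d] is derived by intervocalic voicing (voiceless stops become voiced between vowels).
So 'sun' = /reʒɔt/.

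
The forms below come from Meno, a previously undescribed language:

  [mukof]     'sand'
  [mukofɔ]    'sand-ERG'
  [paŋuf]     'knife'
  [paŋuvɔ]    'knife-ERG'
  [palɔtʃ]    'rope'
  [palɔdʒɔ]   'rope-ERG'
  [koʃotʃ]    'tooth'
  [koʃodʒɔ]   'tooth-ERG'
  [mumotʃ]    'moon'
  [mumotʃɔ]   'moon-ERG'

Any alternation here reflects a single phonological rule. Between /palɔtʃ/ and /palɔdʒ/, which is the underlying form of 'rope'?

/palɔdʒ/

The root 'rope' surfaces as [palɔtʃ] and [palɔdʒɔ], with a stem-final [tʃ] ~ [dʒ] alternation.
If /tʃ/ were underlying and a rule turned it into [dʒ] before the ERG suffix, 'moon' would also alternate; but it has [tʃ] in both [mumotʃ] and [mumotʃɔ].
So /dʒ/ is underlying, and a rule of word-final obstruent devoicing — voiced obstruents become voiceless word-finally — gives [tʃ].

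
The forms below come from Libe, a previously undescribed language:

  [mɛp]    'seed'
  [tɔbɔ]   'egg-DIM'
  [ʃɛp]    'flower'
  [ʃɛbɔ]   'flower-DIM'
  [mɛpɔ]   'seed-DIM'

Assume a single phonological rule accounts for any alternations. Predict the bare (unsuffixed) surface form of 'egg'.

'flower' shows [p] ~ [b] at the end of the stem ([ʃɛp] vs [ʃɛbɔ]).
If /p/ were underlying and a rule turned it into [b] before the DIM suffix, 'seed' would also alternate; but it has [p] in both [mɛp] and [mɛpɔ].
The underlying segment must be /b/; voiced obstruents become voiceless word-finally, yielding [p] there.
The one attested form of 'egg', [tɔbɔ], shows underlying /tɔb/. Applying the same rule word-finally gives [tɔp].

[tɔp]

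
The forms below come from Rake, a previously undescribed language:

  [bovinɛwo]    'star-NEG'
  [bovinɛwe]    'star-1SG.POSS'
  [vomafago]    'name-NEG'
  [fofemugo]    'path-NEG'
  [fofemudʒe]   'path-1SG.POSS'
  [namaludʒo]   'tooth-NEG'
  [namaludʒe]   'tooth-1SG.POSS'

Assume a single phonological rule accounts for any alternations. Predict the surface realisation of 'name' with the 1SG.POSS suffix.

The root 'path' surfaces as [fofemugo] and [fofemudʒe], with a stem-final [g] ~ [dʒ] alternation.
Compare 'tooth', with invariant [dʒ] in [namaludʒo] and [namaludʒe]: an analysis with underlying /dʒ/ and a rule producing [g] before the NEG suffix would wrongly predict alternation here too.
Therefore /g/ is basic and [dʒ] is derived by palatalization before a front vowel (/g/ becomes palato-alveolar [dʒ] before a front vowel).
From [vomafago] the stem 'name' is /vomafag/; before a front vowel this yields [vomafadʒe].

[vomafadʒe]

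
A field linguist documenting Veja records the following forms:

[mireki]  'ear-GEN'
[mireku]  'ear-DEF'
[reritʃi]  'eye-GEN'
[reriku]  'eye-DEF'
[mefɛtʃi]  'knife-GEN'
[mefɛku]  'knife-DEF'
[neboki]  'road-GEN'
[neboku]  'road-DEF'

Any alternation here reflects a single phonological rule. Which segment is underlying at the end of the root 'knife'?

The stem for 'knife' ends in [tʃ] in [mefɛtʃi] but [k] in [mefɛku].
Compare 'road', with invariant [k] in [neboki] and [neboku]: an analysis with underlying /k/ and a rule producing [tʃ] before the GEN suffix would wrongly predict alternation here too.
The underlying segment must be /tʃ/; palato-alveolar /tʃ/ becomes [k] when no front vowel follows, yielding [k] there.

/tʃ/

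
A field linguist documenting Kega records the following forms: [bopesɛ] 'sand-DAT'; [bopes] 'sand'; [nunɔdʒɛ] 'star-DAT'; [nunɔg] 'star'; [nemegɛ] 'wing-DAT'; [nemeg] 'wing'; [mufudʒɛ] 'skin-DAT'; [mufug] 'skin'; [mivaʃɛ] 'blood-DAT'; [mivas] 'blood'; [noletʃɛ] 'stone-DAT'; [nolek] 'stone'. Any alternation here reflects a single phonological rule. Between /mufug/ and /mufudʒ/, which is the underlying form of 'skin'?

'skin' shows [dʒ] ~ [g] at the end of the stem ([mufudʒɛ] vs [mufug]).
The stem 'wing' ([nemegɛ], [nemeg]) shows [g] unchanged in both environments, so [g] cannot be basic with [dʒ] derived before the DAT suffix.
Therefore /dʒ/ is basic and [g] is derived by depalatalization (palato-alveolar /tʃ/, /dʒ/ and /ʃ/ become [k], [g] and [s] when no front vowel follows).

/mufudʒ/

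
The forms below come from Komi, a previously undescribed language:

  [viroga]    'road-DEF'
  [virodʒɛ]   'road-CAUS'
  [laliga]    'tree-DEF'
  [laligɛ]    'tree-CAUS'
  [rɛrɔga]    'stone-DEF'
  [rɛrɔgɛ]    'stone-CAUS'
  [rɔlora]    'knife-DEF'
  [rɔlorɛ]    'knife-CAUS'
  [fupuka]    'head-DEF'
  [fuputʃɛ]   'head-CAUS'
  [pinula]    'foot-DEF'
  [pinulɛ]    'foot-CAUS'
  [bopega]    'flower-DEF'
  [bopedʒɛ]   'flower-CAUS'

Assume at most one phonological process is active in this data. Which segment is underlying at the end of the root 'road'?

/dʒ/

The stem for 'road' ends in [g] in [viroga] but [dʒ] in [virodʒɛ].
But 'stone' keeps [g] in both environments ([rɛrɔga], [rɛrɔgɛ]), so there is no rule changing /g/ to [dʒ] before the CAUS suffix.
The alternation reflects depalatalization: palato-alveolar /tʃ/ and /dʒ/ become [k] and [g] when no front vowel follows. /dʒ/ is underlying.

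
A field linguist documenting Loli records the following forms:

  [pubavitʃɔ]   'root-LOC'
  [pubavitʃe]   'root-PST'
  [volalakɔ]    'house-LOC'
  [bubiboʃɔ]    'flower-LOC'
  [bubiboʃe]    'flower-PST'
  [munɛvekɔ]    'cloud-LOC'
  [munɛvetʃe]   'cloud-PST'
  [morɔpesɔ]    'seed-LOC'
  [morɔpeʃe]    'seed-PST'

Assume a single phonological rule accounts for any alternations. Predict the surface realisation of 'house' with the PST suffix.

In [munɛvekɔ] and [munɛvetʃe] the final segment of 'cloud' alternates: [k] ~ [tʃ].
But 'root' keeps [tʃ] in both environments ([pubavitʃɔ], [pubavitʃe]), so there is no rule changing /tʃ/ to [k] before the LOC suffix.
Therefore /k/ is basic and [tʃ] is derived by palatalization before a front vowel (/k/ and /s/ become palato-alveolar [tʃ] and [ʃ] before a front vowel).
From [volalakɔ] the stem 'house' is /volalak/; before a front vowel this yields [volalatʃe].

[volalatʃe]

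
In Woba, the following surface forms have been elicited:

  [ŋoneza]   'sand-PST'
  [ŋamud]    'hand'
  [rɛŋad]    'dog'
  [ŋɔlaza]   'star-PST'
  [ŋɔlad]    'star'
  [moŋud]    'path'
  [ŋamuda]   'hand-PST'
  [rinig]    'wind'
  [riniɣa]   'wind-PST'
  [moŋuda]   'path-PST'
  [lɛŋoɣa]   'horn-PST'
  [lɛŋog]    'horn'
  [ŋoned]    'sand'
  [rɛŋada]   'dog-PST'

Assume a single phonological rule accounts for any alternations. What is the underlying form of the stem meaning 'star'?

The root 'star' surfaces as [ŋɔlaza] and [ŋɔlad], with a stem-final [z] ~ [d] alternation.
If /d/ were underlying and a rule turned it into [z] before the PST suffix, 'dog' would also alternate; but it has [d] in both [rɛŋada] and [rɛŋad].
The underlying segment must be /z/; voiced fricatives become stops word-finally, yielding [d] there.
So 'star' = /ŋɔlaz/.

/ŋɔlaz/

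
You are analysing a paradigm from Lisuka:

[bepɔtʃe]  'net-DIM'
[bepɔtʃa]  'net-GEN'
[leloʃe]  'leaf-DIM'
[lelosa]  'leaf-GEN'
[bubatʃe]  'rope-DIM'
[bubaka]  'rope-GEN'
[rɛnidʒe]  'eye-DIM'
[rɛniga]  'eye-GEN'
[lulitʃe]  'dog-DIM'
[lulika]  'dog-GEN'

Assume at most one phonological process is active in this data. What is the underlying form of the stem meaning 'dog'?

/lulik/

In [lulitʃe] and [lulika] the final segment of 'dog' alternates: [tʃ] ~ [k].
If /tʃ/ were underlying and a rule turned it into [k] before the GEN suffix, 'net' would also alternate; but it has [tʃ] in both [bepɔtʃe] and [bepɔtʃa].
The alternation reflects palatalization before a front vowel: /k/, /g/ and /s/ become palato-alveolar [tʃ], [dʒ] and [ʃ] before a front vowel. /k/ is underlying.
The underlying form of 'dog' is therefore /lulik/.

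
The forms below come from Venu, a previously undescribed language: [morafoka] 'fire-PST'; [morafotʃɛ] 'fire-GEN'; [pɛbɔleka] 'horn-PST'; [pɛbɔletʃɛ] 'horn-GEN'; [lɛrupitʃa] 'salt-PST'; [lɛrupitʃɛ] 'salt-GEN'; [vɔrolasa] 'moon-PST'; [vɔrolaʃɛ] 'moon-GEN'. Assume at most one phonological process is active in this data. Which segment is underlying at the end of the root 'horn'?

The stem for 'horn' ends in [k] in [pɛbɔleka] but [tʃ] in [pɛbɔletʃɛ].
But 'salt' keeps [tʃ] in both environments ([lɛrupitʃa], [lɛrupitʃɛ]), so there is no rule changing /tʃ/ to [k] before the PST suffix.
The alternation reflects palatalization before a front vowel: /k/ and /s/ become palato-alveolar [tʃ] and [ʃ] before a front vowel. /k/ is underlying.

/k/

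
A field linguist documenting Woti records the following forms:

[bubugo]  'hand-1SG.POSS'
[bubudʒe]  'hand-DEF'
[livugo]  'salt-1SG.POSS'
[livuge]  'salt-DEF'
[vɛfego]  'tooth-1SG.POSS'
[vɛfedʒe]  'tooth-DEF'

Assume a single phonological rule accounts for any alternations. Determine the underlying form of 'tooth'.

The root 'tooth' surfaces as [vɛfego] and [vɛfedʒe], with a stem-final [g] ~ [dʒ] alternation.
Compare 'salt', with invariant [g] in [livugo] and [livuge]: an analysis with underlying /g/ and a rule producing [dʒ] before the DEF suffix would wrongly predict alternation here too.
The underlying segment must be /dʒ/; palato-alveolar /dʒ/ becomes [g] when no front vowel follows, yielding [g] there.
Hence 'tooth' is /vɛfedʒ/ underlyingly.

/vɛfedʒ/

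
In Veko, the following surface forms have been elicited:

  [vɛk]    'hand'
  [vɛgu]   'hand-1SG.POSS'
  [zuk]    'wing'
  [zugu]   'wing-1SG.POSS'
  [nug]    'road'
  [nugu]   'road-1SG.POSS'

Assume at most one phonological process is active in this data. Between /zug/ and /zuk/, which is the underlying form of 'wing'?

'wing' shows [k] ~ [g] at the end of the stem ([zuk] vs [zugu]).
The stem 'road' ([nug], [nugu]) shows [g] unchanged in both environments, so [g] cannot be basic with [k] derived in isolation.
The alternation reflects intervocalic voicing: voiceless stops become voiced between vowels. /k/ is underlying.

/zuk/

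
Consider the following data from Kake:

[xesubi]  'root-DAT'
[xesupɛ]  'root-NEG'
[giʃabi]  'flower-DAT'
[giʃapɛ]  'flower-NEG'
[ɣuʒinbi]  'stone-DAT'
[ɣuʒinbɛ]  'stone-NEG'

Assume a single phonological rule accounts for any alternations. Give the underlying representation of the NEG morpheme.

The NEG morpheme has two allomorphs, [-bɛ] and [-pɛ].
By contrast the DAT suffix keeps its initial [b] throughout — that segment must be underlying.
So the underlying form is /-pɛ/, and voiceless stops become voiced after a nasal.

/-pɛ/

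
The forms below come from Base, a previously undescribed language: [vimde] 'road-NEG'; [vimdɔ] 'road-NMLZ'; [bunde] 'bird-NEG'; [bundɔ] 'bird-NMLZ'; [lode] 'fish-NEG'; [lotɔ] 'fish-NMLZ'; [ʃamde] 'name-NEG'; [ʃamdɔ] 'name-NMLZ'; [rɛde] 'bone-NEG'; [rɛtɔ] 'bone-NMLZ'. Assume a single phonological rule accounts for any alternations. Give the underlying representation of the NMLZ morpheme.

/-tɔ/

The NMLZ morpheme has two allomorphs, [-dɔ] and [-tɔ].
By contrast the NEG suffix keeps its initial [d] throughout — that segment must be underlying.
So the underlying form is /-tɔ/, and voiceless stops become voiced after a nasal.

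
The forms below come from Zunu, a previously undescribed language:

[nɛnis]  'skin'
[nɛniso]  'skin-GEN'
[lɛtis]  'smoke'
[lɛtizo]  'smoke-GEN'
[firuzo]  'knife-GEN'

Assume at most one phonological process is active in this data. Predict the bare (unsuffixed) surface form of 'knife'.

The root 'smoke' surfaces as [lɛtis] and [lɛtizo], with a stem-final [s] ~ [z] alternation.
But 'skin' keeps [s] in both environments ([nɛnis], [nɛniso]), so there is no rule changing /s/ to [z] before the GEN suffix.
So /z/ is underlying, and a rule of word-final obstruent devoicing — voiced obstruents become voiceless word-finally — gives [s].
The one attested form of 'knife', [firuzo], shows underlying /firuz/. Applying the same rule word-finally gives [firus].

[firus]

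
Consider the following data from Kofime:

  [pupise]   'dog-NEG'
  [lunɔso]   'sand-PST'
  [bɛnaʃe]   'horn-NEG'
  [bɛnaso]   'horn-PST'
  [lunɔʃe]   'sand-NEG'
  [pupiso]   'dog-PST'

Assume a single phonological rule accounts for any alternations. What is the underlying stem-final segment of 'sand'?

The stem for 'sand' ends in [ʃ] in [lunɔʃe] but [s] in [lunɔso].
The stem 'dog' ([pupise], [pupiso]) shows [s] unchanged in both environments, so [s] cannot be basic with [ʃ] derived before the NEG suffix.
So /ʃ/ is underlying, and a rule of depalatalization — palato-alveolar /ʃ/ becomes [s] when no front vowel follows — gives [s].

/ʃ/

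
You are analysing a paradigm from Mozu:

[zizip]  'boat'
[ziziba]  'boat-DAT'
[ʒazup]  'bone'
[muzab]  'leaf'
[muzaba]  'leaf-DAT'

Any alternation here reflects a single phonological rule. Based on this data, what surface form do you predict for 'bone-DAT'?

[ʒazuba]

'boat' shows [p] ~ [b] at the end of the stem ([zizip] vs [ziziba]).
Compare 'leaf', with invariant [b] in [muzab] and [muzaba]: an analysis with underlying /b/ and a rule producing [p] in isolation would wrongly predict alternation here too.
The underlying segment must be /p/; voiceless stops become voiced between vowels, yielding [b] there.
From [ʒazup] the stem 'bone' is /ʒazup/; between vowels this yields [ʒazuba].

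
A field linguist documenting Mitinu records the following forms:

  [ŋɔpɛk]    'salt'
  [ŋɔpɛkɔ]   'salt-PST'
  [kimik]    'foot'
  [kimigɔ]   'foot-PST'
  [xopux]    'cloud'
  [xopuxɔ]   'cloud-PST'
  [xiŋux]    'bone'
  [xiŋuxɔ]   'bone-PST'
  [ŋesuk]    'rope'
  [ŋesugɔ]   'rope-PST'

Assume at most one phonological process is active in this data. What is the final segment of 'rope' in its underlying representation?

/g/

In [ŋesuk] and [ŋesugɔ] the final segment of 'rope' alternates: [k] ~ [g].
If /k/ were underlying and a rule turned it into [g] before the PST suffix, 'salt' would also alternate; but it has [k] in both [ŋɔpɛk] and [ŋɔpɛkɔ].
Therefore /g/ is basic and [k] is derived by word-final obstruent devoicing (voiced obstruents become voiceless word-finally).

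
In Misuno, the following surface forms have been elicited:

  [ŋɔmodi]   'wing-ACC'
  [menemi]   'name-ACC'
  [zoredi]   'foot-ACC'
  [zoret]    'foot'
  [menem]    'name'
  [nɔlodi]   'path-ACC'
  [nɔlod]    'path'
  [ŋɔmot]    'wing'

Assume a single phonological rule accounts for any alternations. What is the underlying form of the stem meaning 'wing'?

The stem for 'wing' ends in [t] in [ŋɔmot] but [d] in [ŋɔmodi].
But 'path' keeps [d] in both environments ([nɔlod], [nɔlodi]), so there is no rule changing /d/ to [t] in isolation.
The underlying segment must be /t/; voiceless stops become voiced between vowels, yielding [d] there.

/ŋɔmot/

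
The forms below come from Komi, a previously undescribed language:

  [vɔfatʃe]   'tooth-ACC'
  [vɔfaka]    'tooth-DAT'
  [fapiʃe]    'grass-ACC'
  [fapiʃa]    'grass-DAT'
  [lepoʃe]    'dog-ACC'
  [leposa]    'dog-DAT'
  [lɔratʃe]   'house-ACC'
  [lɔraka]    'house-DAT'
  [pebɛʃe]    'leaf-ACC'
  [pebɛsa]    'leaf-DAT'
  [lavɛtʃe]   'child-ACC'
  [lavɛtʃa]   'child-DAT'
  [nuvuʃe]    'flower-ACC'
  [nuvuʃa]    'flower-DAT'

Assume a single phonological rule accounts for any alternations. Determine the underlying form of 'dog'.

/lepos/

The root 'dog' surfaces as [lepoʃe] and [leposa], with a stem-final [ʃ] ~ [s] alternation.
Compare 'flower', with invariant [ʃ] in [nuvuʃe] and [nuvuʃa]: an analysis with underlying /ʃ/ and a rule producing [s] before the DAT suffix would wrongly predict alternation here too.
So /s/ is underlying, and a rule of palatalization before a front vowel — /k/ and /s/ become palato-alveolar [tʃ] and [ʃ] before a front vowel — gives [ʃ].
So 'dog' = /lepos/.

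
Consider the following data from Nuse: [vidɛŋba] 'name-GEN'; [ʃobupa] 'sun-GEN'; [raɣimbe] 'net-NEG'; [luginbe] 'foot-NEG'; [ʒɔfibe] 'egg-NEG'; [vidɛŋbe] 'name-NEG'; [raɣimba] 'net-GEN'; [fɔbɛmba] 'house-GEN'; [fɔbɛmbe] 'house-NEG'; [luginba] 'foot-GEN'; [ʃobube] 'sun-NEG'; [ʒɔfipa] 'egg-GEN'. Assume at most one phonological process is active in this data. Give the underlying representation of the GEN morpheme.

/-pa/

The GEN morpheme has two allomorphs, [-ba] and [-pa].
By contrast the NEG suffix keeps its initial [b] throughout — that segment must be underlying.
The GEN suffix is therefore /-pa/ underlyingly, with post-nasal voicing: voiceless stops become voiced after a nasal.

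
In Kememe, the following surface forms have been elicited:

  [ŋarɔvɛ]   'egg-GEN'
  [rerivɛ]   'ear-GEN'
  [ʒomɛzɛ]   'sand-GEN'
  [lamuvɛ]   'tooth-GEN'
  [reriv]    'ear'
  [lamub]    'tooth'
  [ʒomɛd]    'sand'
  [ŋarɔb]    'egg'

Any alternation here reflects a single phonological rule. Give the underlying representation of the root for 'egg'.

/ŋarɔb/

The root 'egg' surfaces as [ŋarɔb] and [ŋarɔvɛ], with a stem-final [b] ~ [v] alternation.
But 'ear' keeps [v] in both environments ([reriv], [rerivɛ]), so there is no rule changing /v/ to [b] in isolation.
The alternation reflects intervocalic spirantization: voiced stops become fricatives between vowels. /b/ is underlying.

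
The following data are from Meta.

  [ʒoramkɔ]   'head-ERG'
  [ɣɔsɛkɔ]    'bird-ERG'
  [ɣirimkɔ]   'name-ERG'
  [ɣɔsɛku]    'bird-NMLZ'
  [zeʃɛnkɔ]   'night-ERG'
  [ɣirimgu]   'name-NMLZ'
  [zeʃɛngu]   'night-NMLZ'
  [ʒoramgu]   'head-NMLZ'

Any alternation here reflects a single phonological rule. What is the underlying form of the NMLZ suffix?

The NMLZ morpheme has two allomorphs, [-gu] and [-ku].
By contrast the ERG suffix keeps its initial [k] throughout — that segment must be underlying.
So the underlying form is /-gu/, and voiced stops become voiceless after a vowel.

/-gu/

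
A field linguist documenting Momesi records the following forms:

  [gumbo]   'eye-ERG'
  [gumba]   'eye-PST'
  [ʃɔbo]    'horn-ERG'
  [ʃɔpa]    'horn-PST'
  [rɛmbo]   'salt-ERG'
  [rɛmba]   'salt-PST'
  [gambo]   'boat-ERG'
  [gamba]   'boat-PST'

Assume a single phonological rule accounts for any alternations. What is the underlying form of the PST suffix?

The PST morpheme has two allomorphs, [-ba] and [-pa].
By contrast the ERG suffix keeps its initial [b] throughout — that segment must be underlying.
The PST suffix is therefore /-pa/ underlyingly, with post-nasal voicing: voiceless stops become voiced after a nasal.

/-pa/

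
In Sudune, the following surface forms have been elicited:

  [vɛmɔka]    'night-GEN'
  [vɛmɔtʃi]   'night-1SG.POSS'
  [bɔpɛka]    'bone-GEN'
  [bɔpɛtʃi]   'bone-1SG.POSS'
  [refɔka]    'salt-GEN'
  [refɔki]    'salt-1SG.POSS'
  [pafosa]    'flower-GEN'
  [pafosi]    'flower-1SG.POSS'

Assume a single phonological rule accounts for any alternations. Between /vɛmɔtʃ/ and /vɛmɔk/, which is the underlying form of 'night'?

/vɛmɔtʃ/

'night' shows [k] ~ [tʃ] at the end of the stem ([vɛmɔka] vs [vɛmɔtʃi]).
If /k/ were underlying and a rule turned it into [tʃ] before the 1SG.POSS suffix, 'salt' would also alternate; but it has [k] in both [refɔka] and [refɔki].
So /tʃ/ is underlying, and a rule of depalatalization — palato-alveolar /tʃ/ becomes [k] when no front vowel follows — gives [k].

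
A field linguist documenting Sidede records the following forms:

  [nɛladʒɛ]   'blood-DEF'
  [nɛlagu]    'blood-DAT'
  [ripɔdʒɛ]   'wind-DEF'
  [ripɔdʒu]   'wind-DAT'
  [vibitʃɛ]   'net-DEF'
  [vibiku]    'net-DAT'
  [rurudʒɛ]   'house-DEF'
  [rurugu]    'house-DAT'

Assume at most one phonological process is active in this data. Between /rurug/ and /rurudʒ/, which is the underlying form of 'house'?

/rurug/

In [rurudʒɛ] and [rurugu] the final segment of 'house' alternates: [dʒ] ~ [g].
But 'wind' keeps [dʒ] in both environments ([ripɔdʒɛ], [ripɔdʒu]), so there is no rule changing /dʒ/ to [g] before the DAT suffix.
The alternation reflects palatalization before a front vowel: /k/ and /g/ become palato-alveolar [tʃ] and [dʒ] before a front vowel. /g/ is underlying.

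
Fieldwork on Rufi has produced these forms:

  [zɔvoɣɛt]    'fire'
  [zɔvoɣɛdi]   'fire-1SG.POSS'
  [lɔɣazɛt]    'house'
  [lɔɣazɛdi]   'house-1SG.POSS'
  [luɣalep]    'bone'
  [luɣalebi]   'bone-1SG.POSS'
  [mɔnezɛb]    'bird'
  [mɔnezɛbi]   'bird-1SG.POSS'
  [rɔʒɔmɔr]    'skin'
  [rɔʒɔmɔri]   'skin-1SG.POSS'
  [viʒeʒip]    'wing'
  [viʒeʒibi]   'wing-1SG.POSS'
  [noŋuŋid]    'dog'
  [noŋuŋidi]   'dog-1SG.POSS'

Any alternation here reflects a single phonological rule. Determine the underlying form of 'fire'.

/zɔvoɣɛt/

In [zɔvoɣɛt] and [zɔvoɣɛdi] the final segment of 'fire' alternates: [t] ~ [d].
But 'dog' keeps [d] in both environments ([noŋuŋid], [noŋuŋidi]), so there is no rule changing /d/ to [t] in isolation.
So /t/ is underlying, and a rule of intervocalic voicing — voiceless stops become voiced between vowels — gives [d].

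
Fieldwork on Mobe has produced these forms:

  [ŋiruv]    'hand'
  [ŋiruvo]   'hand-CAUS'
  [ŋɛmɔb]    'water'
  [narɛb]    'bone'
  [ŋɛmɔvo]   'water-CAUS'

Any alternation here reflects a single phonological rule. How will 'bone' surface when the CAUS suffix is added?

The root 'water' surfaces as [ŋɛmɔb] and [ŋɛmɔvo], with a stem-final [b] ~ [v] alternation.
If /v/ were underlying and a rule turned it into [b] in isolation, 'hand' would also alternate; but it has [v] in both [ŋiruv] and [ŋiruvo].
Therefore /b/ is basic and [v] is derived by intervocalic spirantization (voiced stops become fricatives between vowels).
The one attested form of 'bone', [narɛb], shows underlying /narɛb/. Applying the same rule between vowels gives [narɛvo].

[narɛvo]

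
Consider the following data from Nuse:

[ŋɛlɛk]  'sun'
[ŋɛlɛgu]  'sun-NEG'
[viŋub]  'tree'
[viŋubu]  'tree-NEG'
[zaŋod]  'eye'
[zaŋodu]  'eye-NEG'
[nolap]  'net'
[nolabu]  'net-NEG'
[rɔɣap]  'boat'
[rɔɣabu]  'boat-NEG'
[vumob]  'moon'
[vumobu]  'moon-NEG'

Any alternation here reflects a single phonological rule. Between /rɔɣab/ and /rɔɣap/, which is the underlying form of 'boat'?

/rɔɣap/

'boat' shows [p] ~ [b] at the end of the stem ([rɔɣap] vs [rɔɣabu]).
If /b/ were underlying and a rule turned it into [p] in isolation, 'tree' would also alternate; but it has [b] in both [viŋub] and [viŋubu].
The alternation reflects intervocalic voicing: voiceless stops become voiced between vowels. /p/ is underlying.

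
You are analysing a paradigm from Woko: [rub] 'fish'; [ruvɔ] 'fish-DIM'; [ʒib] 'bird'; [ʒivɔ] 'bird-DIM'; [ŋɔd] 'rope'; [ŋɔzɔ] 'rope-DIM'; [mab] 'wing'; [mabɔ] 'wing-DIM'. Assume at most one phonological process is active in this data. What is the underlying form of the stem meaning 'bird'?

/ʒiv/

The root 'bird' surfaces as [ʒib] and [ʒivɔ], with a stem-final [b] ~ [v] alternation.
Compare 'wing', with invariant [b] in [mab] and [mabɔ]: an analysis with underlying /b/ and a rule producing [v] before the DIM suffix would wrongly predict alternation here too.
The underlying segment must be /v/; voiced fricatives become stops word-finally, yielding [b] there.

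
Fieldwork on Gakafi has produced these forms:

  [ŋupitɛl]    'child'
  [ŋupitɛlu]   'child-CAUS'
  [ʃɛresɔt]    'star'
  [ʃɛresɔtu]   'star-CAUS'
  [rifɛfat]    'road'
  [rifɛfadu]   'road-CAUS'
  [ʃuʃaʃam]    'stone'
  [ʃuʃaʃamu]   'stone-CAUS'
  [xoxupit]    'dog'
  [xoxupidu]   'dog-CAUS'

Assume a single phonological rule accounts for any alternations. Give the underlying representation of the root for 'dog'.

'dog' shows [t] ~ [d] at the end of the stem ([xoxupit] vs [xoxupidu]).
The stem 'star' ([ʃɛresɔt], [ʃɛresɔtu]) shows [t] unchanged in both environments, so [t] cannot be basic with [d] derived before the CAUS suffix.
The alternation reflects word-final obstruent devoicing: voiced obstruents become voiceless word-finally. /d/ is underlying.

/xoxupid/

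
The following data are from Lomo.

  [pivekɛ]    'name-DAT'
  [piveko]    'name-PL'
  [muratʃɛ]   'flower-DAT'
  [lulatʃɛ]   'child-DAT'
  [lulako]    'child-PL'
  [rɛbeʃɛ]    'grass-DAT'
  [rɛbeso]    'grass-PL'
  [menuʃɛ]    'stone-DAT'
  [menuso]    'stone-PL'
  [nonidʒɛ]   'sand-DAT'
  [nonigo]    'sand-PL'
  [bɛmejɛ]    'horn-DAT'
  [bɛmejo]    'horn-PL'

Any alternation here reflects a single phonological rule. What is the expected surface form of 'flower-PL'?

[murako]

In [lulatʃɛ] and [lulako] the final segment of 'child' alternates: [tʃ] ~ [k].
But 'name' keeps [k] in both environments ([pivekɛ], [piveko]), so there is no rule changing /k/ to [tʃ] before the DAT suffix.
The alternation reflects depalatalization: palato-alveolar /tʃ/, /dʒ/ and /ʃ/ become [k], [g] and [s] when no front vowel follows. /tʃ/ is underlying.
From [muratʃɛ] the stem 'flower' is /muratʃ/; when no front vowel follows this yields [murako].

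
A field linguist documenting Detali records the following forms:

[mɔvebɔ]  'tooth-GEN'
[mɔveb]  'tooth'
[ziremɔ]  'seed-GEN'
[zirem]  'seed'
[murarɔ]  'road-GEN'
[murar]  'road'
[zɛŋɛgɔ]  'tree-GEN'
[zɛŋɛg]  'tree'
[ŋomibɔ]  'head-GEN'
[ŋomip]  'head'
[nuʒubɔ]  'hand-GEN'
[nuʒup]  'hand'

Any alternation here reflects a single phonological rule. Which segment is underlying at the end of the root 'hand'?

/p/

'hand' shows [b] ~ [p] at the end of the stem ([nuʒubɔ] vs [nuʒup]).
If /b/ were underlying and a rule turned it into [p] in isolation, 'tooth' would also alternate; but it has [b] in both [mɔvebɔ] and [mɔveb].
Therefore /p/ is basic and [b] is derived by intervocalic voicing (voiceless stops become voiced between vowels).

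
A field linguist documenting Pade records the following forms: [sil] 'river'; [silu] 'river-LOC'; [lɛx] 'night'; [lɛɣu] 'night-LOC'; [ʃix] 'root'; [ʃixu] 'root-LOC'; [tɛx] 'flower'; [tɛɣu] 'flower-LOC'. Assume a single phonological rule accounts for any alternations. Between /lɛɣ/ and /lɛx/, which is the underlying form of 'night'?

/lɛɣ/

'night' shows [x] ~ [ɣ] at the end of the stem ([lɛx] vs [lɛɣu]).
If /x/ were underlying and a rule turned it into [ɣ] before the LOC suffix, 'root' would also alternate; but it has [x] in both [ʃix] and [ʃixu].
Therefore /ɣ/ is basic and [x] is derived by word-final obstruent devoicing (voiced obstruents become voiceless word-finally).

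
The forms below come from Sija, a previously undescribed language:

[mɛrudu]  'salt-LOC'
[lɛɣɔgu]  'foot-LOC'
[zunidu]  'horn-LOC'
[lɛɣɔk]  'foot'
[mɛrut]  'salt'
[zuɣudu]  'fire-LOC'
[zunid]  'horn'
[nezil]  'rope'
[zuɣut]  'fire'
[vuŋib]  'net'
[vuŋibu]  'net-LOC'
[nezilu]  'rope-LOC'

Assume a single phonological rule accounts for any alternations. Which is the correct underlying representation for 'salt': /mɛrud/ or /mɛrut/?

/mɛrut/

'salt' shows [t] ~ [d] at the end of the stem ([mɛrut] vs [mɛrudu]).
Compare 'horn', with invariant [d] in [zunid] and [zunidu]: an analysis with underlying /d/ and a rule producing [t] in isolation would wrongly predict alternation here too.
The alternation reflects intervocalic voicing: voiceless stops become voiced between vowels. /t/ is underlying.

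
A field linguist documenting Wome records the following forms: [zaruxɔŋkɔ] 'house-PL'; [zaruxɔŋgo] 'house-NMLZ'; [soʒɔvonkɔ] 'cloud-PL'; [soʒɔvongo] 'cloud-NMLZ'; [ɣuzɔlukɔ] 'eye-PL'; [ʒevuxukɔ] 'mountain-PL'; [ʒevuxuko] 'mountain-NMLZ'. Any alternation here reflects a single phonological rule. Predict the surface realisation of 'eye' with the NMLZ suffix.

[ɣuzɔluko]

The NMLZ suffix surfaces as [-go] and [-ko], depending on the final segment of the stem.
The PL suffix, which begins with [k], is invariant after every stem; so [k] is not altered by any rule here.
So the underlying form is /-go/, and voiced stops become voiceless after a vowel.
After 'eye', which ends in a vowel, the suffix surfaces as [-ko], giving [ɣuzɔluko].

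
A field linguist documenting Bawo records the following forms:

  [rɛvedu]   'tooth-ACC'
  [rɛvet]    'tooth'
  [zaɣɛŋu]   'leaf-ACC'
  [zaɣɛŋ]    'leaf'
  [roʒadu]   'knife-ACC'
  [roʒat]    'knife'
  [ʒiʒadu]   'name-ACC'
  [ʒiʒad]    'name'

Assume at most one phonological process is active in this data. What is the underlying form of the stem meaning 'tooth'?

/rɛvet/

The stem for 'tooth' ends in [d] in [rɛvedu] but [t] in [rɛvet].
The stem 'name' ([ʒiʒadu], [ʒiʒad]) shows [d] unchanged in both environments, so [d] cannot be basic with [t] derived in isolation.
So /t/ is underlying, and a rule of intervocalic voicing — voiceless stops become voiced between vowels — gives [d].
So 'tooth' = /rɛvet/.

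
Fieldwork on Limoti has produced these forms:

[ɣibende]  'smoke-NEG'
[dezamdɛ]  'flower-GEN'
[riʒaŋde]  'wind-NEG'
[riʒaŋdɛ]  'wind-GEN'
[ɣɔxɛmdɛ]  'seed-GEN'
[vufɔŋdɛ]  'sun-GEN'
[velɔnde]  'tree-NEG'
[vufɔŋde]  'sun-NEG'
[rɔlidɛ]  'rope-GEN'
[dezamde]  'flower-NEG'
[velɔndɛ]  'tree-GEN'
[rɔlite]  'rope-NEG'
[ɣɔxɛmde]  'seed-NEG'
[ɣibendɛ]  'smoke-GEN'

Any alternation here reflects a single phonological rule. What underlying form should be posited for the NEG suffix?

The NEG morpheme has two allomorphs, [-de] and [-te].
The GEN suffix, which begins with [d], is invariant after every stem; so [d] is not altered by any rule here.
So the underlying form is /-te/, and voiceless stops become voiced after a nasal.

/-te/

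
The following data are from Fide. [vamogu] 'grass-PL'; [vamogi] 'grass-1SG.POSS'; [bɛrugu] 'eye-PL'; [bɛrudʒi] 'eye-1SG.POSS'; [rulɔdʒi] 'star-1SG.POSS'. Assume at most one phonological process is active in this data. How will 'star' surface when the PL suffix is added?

'eye' shows [g] ~ [dʒ] at the end of the stem ([bɛrugu] vs [bɛrudʒi]).
The stem 'grass' ([vamogu], [vamogi]) shows [g] unchanged in both environments, so [g] cannot be basic with [dʒ] derived before the 1SG.POSS suffix.
Therefore /dʒ/ is basic and [g] is derived by depalatalization (palato-alveolar /dʒ/ becomes [g] when no front vowel follows).
From [rulɔdʒi] the stem 'star' is /rulɔdʒ/; when no front vowel follows this yields [rulɔgu].

[rulɔgu]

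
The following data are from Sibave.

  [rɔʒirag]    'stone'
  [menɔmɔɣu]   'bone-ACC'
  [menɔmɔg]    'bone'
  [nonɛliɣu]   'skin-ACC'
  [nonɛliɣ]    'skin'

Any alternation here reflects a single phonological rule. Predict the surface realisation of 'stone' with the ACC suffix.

[rɔʒiraɣu]

The stem for 'bone' ends in [ɣ] in [menɔmɔɣu] but [g] in [menɔmɔg].
The stem 'skin' ([nonɛliɣu], [nonɛliɣ]) shows [ɣ] unchanged in both environments, so [ɣ] cannot be basic with [g] derived in isolation.
Therefore /g/ is basic and [ɣ] is derived by intervocalic spirantization (voiced stops become fricatives between vowels).
The one attested form of 'stone', [rɔʒirag], shows underlying /rɔʒirag/. Applying the same rule between vowels gives [rɔʒiraɣu].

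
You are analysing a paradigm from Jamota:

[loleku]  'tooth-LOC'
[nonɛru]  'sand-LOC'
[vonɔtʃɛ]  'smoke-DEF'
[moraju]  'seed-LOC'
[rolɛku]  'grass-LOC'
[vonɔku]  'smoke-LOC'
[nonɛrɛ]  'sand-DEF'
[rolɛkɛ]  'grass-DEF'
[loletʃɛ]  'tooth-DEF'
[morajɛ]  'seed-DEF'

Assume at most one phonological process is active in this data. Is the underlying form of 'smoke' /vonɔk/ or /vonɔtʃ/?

The stem for 'smoke' ends in [tʃ] in [vonɔtʃɛ] but [k] in [vonɔku].
The stem 'grass' ([rolɛkɛ], [rolɛku]) shows [k] unchanged in both environments, so [k] cannot be basic with [tʃ] derived before the DEF suffix.
Therefore /tʃ/ is basic and [k] is derived by depalatalization (palato-alveolar /tʃ/ becomes [k] when no front vowel follows).

/vonɔtʃ/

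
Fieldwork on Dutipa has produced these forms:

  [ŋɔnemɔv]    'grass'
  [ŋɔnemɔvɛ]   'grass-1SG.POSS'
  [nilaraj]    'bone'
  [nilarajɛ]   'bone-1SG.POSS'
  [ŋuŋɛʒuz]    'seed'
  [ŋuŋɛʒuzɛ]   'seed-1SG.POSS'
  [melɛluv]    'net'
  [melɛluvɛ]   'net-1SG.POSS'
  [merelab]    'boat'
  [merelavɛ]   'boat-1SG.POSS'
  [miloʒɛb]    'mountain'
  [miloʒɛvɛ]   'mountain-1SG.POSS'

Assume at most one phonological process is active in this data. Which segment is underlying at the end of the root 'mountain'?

/b/

The root 'mountain' surfaces as [miloʒɛb] and [miloʒɛvɛ], with a stem-final [b] ~ [v] alternation.
If /v/ were underlying and a rule turned it into [b] in isolation, 'net' would also alternate; but it has [v] in both [melɛluv] and [melɛluvɛ].
The alternation reflects intervocalic spirantization: voiced stops become fricatives between vowels. /b/ is underlying.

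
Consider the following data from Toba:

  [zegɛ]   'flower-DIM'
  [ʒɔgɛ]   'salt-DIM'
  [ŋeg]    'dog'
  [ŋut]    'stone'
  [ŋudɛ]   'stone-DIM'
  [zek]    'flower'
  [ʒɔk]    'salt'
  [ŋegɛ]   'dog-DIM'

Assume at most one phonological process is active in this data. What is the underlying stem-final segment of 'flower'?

In [zek] and [zegɛ] the final segment of 'flower' alternates: [k] ~ [g].
The stem 'dog' ([ŋeg], [ŋegɛ]) shows [g] unchanged in both environments, so [g] cannot be basic with [k] derived in isolation.
Therefore /k/ is basic and [g] is derived by intervocalic voicing (voiceless stops become voiced between vowels).

/k/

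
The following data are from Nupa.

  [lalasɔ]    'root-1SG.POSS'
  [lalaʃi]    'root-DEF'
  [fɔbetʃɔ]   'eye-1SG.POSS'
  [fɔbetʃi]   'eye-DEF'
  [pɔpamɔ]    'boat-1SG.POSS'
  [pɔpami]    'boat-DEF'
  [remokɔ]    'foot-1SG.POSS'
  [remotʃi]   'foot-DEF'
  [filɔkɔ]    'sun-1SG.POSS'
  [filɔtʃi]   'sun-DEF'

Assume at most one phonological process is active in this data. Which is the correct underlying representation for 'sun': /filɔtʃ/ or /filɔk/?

'sun' shows [k] ~ [tʃ] at the end of the stem ([filɔkɔ] vs [filɔtʃi]).
If /tʃ/ were underlying and a rule turned it into [k] before the 1SG.POSS suffix, 'eye' would also alternate; but it has [tʃ] in both [fɔbetʃɔ] and [fɔbetʃi].
So /k/ is underlying, and a rule of palatalization before a front vowel — /k/ and /s/ become palato-alveolar [tʃ] and [ʃ] before a front vowel — gives [tʃ].

/filɔk/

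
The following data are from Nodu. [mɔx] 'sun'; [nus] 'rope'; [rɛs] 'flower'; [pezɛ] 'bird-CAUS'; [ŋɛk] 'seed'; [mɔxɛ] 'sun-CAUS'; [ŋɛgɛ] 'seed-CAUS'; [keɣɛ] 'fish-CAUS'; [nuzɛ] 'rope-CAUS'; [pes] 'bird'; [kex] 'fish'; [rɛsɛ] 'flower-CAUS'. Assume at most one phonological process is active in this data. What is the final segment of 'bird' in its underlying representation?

'bird' shows [s] ~ [z] at the end of the stem ([pes] vs [pezɛ]).
Compare 'flower', with invariant [s] in [rɛs] and [rɛsɛ]: an analysis with underlying /s/ and a rule producing [z] before the CAUS suffix would wrongly predict alternation here too.
The underlying segment must be /z/; voiced obstruents become voiceless word-finally, yielding [s] there.

/z/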